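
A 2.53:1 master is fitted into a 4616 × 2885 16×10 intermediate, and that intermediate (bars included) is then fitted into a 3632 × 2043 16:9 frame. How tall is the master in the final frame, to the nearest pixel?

1292 px

First fit — 2.53:1 into 4616×2885 spans the width: 4616.00 × 1824.51.
Second fit — the 16×10 canvas into 3632×2043 spans the height: 3268.80 × 2043.00 (×0.7081 from 4616×2885).
The master scales with it: height 1824.51 × 0.7081 ≈ 1292.02.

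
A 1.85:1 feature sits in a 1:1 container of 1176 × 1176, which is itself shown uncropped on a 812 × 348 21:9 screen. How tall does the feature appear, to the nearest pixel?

1.85:1 in 1176×1176: fills the width, so the feature is 1176.00 × 635.68.
Second fit — the 1:1 canvas into 812×348 spans the height: 348.00 × 348.00 (×0.2959 from 1176×1176).
Applying the same ×0.2959: 635.68 → 188.11.

188 px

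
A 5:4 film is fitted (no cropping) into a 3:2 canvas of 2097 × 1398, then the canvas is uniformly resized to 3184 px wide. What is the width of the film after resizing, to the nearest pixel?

2653 px

At 2097×1398 the film is height-limited, so width = 1398 × 5/4 ≈ 1747.50 px.
Scaling 2097 → 3184 is ×1.5184, so the width becomes 1747.50 × 1.5184 ≈ 2653.33 px.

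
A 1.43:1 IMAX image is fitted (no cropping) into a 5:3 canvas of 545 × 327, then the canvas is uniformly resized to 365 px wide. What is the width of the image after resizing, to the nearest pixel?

313 px

At 545×327 the image is height-limited, so width = 327 × 1.430 ≈ 467.61 px.
Scaling 545 → 365 is ×0.6697, so the width becomes 467.61 × 0.6697 ≈ 313.17 px.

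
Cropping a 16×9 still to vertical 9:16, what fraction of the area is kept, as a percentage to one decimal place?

Going from 16×9 to vertical 9:16 means cutting width while keeping height.
Fraction kept = (0.562)/(1.778) ≈ 31.64%.

31.6%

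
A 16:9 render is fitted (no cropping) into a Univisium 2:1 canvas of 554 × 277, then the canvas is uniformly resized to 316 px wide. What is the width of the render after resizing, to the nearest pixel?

281 px

At 554×277 the render is height-limited, so width = 277 × 16/9 ≈ 492.44 px.
The frame scales by 316/554 = 0.5704; 492.44 × 0.5704 ≈ 280.89 px.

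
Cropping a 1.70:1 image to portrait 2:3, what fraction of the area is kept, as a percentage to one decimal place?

39.2%

portrait 2:3 is narrower than 1.70:1, so the crop keeps the full height and trims the width.
Fraction kept = (0.667)/(1.700) ≈ 39.22%.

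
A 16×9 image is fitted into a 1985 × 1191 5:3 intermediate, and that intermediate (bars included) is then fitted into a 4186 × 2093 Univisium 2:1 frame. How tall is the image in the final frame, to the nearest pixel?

Inside the 1985×1191 canvas the image is width-limited at 1985.00 × 1116.56.
The 5:3 canvas is height-limited in 4186×2093, giving 3488.33 × 2093.00; scale factor 1.7573.
So the image's height is 1116.56 × 1.7573 ≈ 1962.19.

1962 px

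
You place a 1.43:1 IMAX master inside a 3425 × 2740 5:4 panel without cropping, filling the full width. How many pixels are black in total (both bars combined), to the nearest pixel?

The master is 3425 / 1.430 ≈ 2395.1049 px tall.
2740 − 2395.1049 = 344.8951 px of bars.
Across the 3425-px span: 344.8951 × 3425 ≈ 1181266 px.

1181266 pixels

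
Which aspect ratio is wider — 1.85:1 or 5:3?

1.85 and 5:3 = 1.667; 1.85 > 1.667.

1.85:1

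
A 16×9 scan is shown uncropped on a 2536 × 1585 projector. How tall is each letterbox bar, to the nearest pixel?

79 px

Since 1.778 > 1.600, the scan is width-limited.
The scan is 2536 × 9/16 ≈ 1426.50 px tall.
Black = 1585 − 1426.50 = 158.50 px, or 79.25 per bar.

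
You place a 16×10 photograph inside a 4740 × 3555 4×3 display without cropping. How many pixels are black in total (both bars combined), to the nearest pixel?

Since 1.600 > 1.333, the photograph is width-limited.
Content height = 4740 × 10/16 ≈ 2962.5000 px.
3555 − 2962.5000 = 592.5000 px of bars.
Bar area = 592.5000 × 4740 ≈ 2808450 px.

2808450 pixels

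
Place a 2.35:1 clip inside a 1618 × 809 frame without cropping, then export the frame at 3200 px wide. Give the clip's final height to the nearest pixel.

1362 px

Fitted into 1618×809, the clip spans the width; its height is 1618 / 2.350 ≈ 688.51 px.
Scaling 1618 → 3200 is ×1.9778, so the height becomes 688.51 × 1.9778 ≈ 1361.70 px.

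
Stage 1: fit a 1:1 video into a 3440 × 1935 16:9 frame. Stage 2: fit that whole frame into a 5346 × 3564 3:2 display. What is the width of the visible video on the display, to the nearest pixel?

3007 px

First fit — 1:1 into 3440×1935 spans the height: 1935.00 × 1935.00.
The 16:9 canvas is width-limited in 5346×3564, giving 5346.00 × 3007.12; scale factor 1.5541.
Applying the same ×1.5541: 1935.00 → 3007.12.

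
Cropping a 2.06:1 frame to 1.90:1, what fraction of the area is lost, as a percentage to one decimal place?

7.8%

The height stays; only width is cut (since 1.90:1 is narrower than 2.06:1).
Area ratio = (1.900)/(2.060) = 92.23%; the remaining 7.77% is cropped out.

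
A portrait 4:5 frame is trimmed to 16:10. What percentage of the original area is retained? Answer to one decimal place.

Going from portrait 4:5 to 16:10 means cutting height while keeping width.
Area ratio = (0.800)/(1.600) = 50.00% retained.

50.0%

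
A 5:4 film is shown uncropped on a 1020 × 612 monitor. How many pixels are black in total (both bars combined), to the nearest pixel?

Since 1.250 < 1.667, the film is height-limited.
That makes the image 765.0000 px wide (612 × 5/4).
1020 − 765.0000 = 255.0000 px of bars.
Bar area = 255.0000 × 612 ≈ 156060 px.

156060 pixels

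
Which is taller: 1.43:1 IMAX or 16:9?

1.43 and 16:9 = 1.778; 1.778 > 1.43. The smaller width-to-height ratio is the taller frame.

1.43:1 IMAX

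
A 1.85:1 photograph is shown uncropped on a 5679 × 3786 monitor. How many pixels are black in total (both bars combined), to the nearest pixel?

1.85:1 (1.850) > 3:2 (1.500), so the photograph fills the width.
That makes the image 3069.7297 px tall (5679 / 1.850).
3786 − 3069.7297 = 716.2703 px of bars.
That's 716.2703 × 5679 ≈ 4067699 black pixels.

4067699 pixels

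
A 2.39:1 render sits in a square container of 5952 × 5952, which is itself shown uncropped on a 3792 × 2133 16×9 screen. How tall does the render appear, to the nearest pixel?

First fit — 2.39:1 into 5952×5952 spans the width: 5952.00 × 2490.38.
square in 3792×2133: fills the height, so the intermediate becomes 2133.00 × 2133.00 — a scale of ×0.3584.
The render scales with it: height 2490.38 × 0.3584 ≈ 892.47.

892 px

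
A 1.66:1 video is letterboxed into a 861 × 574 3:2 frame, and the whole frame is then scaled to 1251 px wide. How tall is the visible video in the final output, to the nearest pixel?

Fitted into 861×574, the video spans the width; its height is 861 / 1.660 ≈ 518.67 px.
The frame scales by 1251/861 = 1.4530; 518.67 × 1.4530 ≈ 753.61 px.

754 px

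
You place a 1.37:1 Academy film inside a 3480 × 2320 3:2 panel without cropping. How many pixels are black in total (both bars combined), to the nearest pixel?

1.37:1 Academy (1.370) < 3:2 (1.500), so the film fills the height.
The film is 2320 × 1.370 ≈ 3178.4000 px wide.
Leftover width: 3480 − 3178.4000 = 301.6000 px.
Bar area = 301.6000 × 2320 ≈ 699712 px.

699712 pixels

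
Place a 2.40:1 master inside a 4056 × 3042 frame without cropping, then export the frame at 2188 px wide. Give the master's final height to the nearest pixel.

Fitted into 4056×3042, the master spans the width; its height is 4056 / 2.400 ≈ 1690.00 px.
The frame scales by 2188/4056 = 0.5394; 1690.00 × 0.5394 ≈ 911.67 px.

912 px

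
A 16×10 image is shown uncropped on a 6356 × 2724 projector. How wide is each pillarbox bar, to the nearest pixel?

Since 1.600 < 2.333, the image is height-limited.
The image is 2724 × 16/10 ≈ 4358.40 px wide.
Black = 6356 − 4358.40 = 1997.60 px, or 998.80 per bar.

999 px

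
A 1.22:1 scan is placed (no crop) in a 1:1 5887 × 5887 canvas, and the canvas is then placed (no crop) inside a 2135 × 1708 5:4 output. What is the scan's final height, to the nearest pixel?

1400 px

First fit — 1.22:1 into 5887×5887 spans the width: 5887.00 × 4825.41.
The 1:1 canvas is height-limited in 2135×1708, giving 1708.00 × 1708.00; scale factor 0.2901.
So the scan's height is 4825.41 × 0.2901 ≈ 1400.00.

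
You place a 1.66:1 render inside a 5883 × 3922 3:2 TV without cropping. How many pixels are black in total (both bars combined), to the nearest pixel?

2223916 pixels

1.66:1 (1.660) > 3:2 (1.500), so the render fills the width.
Content height = 5883 / 1.660 ≈ 3543.9759 px.
Leftover height: 3922 − 3543.9759 = 378.0241 px.
That's 378.0241 × 5883 ≈ 2223916 black pixels.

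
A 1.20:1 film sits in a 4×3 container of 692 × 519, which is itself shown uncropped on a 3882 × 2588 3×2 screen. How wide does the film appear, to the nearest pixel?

3106 px

First fit — 1.20:1 into 692×519 spans the height: 622.80 × 519.00.
Second fit — the 4×3 canvas into 3882×2588 spans the height: 3450.67 × 2588.00 (×4.9865 from 692×519).
Applying the same ×4.9865: 622.80 → 3105.60.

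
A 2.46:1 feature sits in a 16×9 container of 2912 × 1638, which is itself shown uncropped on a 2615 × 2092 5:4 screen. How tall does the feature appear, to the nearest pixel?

Inside the 2912×1638 canvas the feature is width-limited at 2912.00 × 1183.74.
The 16×9 canvas is width-limited in 2615×2092, giving 2615.00 × 1470.94; scale factor 0.8980.
The feature scales with it: height 1183.74 × 0.8980 ≈ 1063.01.

1063 px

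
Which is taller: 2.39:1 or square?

2.39 and square = 1; 2.39 > 1. The smaller width-to-height ratio is the taller frame.

square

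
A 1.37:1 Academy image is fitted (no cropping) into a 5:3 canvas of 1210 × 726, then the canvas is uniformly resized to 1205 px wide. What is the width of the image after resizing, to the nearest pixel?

Fitted into 1210×726, the image spans the height; its width is 726 × 1.370 ≈ 994.62 px.
The frame scales by 1205/1210 = 0.9959; 994.62 × 0.9959 ≈ 990.51 px.

991 px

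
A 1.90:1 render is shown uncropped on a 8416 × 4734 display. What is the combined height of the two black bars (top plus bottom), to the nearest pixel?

305 px

1.90:1 is wider than 16:9, so it spans the full width.
Content height = 8416 / 1.900 ≈ 4429.47 px.
4734 − 4429.47 = 304.53 px of bars.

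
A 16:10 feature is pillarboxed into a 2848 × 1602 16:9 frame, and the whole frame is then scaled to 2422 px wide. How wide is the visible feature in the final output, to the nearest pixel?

Fitted into 2848×1602, the feature spans the height; its width is 1602 × 16/10 ≈ 2563.20 px.
Scaling 2848 → 2422 is ×0.8504, so the width becomes 2563.20 × 0.8504 ≈ 2179.80 px.

2180 px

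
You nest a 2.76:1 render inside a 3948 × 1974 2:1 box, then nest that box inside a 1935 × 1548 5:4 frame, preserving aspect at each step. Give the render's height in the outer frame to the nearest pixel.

2.76:1 in 3948×1974: fills the width, so the render is 3948.00 × 1430.43.
2:1 in 1935×1548: fills the width, so the intermediate becomes 1935.00 × 967.50 — a scale of ×0.4901.
So the render's height is 1430.43 × 0.4901 ≈ 701.09.

701 px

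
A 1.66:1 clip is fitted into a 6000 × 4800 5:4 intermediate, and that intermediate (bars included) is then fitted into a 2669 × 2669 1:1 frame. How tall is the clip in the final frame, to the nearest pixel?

1608 px

First fit — 1.66:1 into 6000×4800 spans the width: 6000.00 × 3614.46.
Second fit — the 5:4 canvas into 2669×2669 spans the width: 2669.00 × 2135.20 (×0.4448 from 6000×4800).
Applying the same ×0.4448: 3614.46 → 1607.83.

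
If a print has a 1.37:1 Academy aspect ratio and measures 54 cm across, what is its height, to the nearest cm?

At 1.37:1 Academy, 54 / 1.370 ≈ 39.42.

39 cm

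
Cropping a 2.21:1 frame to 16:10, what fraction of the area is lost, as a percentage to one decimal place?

16:10 is narrower than 2.21:1, so the crop keeps the full height and trims the width.
Fraction kept = (1.600)/(2.210) ≈ 72.40%, so 27.60% is lost.

27.6%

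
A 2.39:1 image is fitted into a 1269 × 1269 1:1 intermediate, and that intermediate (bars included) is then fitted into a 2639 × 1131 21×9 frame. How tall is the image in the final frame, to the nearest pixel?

473 px

First fit — 2.39:1 into 1269×1269 spans the width: 1269.00 × 530.96.
1:1 in 2639×1131: fills the height, so the intermediate becomes 1131.00 × 1131.00 — a scale of ×0.8913.
Applying the same ×0.8913: 530.96 → 473.22.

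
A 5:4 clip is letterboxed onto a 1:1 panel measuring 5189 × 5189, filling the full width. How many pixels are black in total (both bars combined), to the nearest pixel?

5385144 pixels

That makes the image 4151.2000 px tall (5189 × 4/5).
Black = 5189 − 4151.2000 = 1037.8000 px.
Across the 5189-px span: 1037.8000 × 5189 ≈ 5385144 px.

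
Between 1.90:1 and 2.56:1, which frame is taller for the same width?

1.9 and 2.56; 2.56 > 1.9. The smaller width-to-height ratio is the taller frame.

1.90:1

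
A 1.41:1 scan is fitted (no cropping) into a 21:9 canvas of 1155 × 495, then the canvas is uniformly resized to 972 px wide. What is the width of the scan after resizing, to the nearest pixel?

In the 1155×495 frame the scan fills the height: width = 495 × 1.410 ≈ 697.95 px.
The frame scales by 972/1155 = 0.8416; 697.95 × 0.8416 ≈ 587.37 px.

587 px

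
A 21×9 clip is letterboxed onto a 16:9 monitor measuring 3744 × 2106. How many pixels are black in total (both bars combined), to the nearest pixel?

1877349 pixels

Since 2.333 > 1.778, the clip is width-limited.
That makes the image 1604.5714 px tall (3744 × 9/21).
Black = 2106 − 1604.5714 = 501.4286 px.
Bar area = 501.4286 × 3744 ≈ 1877349 px.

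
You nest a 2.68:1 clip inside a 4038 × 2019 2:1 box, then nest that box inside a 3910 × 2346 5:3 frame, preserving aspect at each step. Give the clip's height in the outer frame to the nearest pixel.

1459 px

2.68:1 in 4038×2019: fills the width, so the clip is 4038.00 × 1506.72.
The 2:1 canvas is width-limited in 3910×2346, giving 3910.00 × 1955.00; scale factor 0.9683.
Applying the same ×0.9683: 1506.72 → 1458.96.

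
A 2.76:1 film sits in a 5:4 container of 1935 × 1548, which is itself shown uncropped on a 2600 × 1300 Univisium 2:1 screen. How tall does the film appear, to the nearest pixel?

2.76:1 in 1935×1548: fills the width, so the film is 1935.00 × 701.09.
Second fit — the 5:4 canvas into 2600×1300 spans the height: 1625.00 × 1300.00 (×0.8398 from 1935×1548).
So the film's height is 701.09 × 0.8398 ≈ 588.77.

589 px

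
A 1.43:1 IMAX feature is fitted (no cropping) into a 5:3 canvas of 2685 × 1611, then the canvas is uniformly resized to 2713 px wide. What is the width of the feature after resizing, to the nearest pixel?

At 2685×1611 the feature is height-limited, so width = 1611 × 1.430 ≈ 2303.73 px.
Resizing to 2713 px wide multiplies everything by 1.0104: 2303.73 → 2327.75 px.

2328 px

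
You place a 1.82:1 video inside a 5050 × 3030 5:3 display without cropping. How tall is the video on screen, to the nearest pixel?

2775 px

1.82:1 is wider than 5:3, so it spans the full width.
Content height = 5050 / 1.820 ≈ 2774.73 px.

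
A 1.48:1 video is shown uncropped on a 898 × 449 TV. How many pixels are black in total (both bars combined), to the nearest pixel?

104833 pixels

1.48:1 (1.480) < 2:1 (2.000), so the video fills the height.
Content width = 449 × 1.480 ≈ 664.5200 px.
898 − 664.5200 = 233.4800 px of bars.
Across the 449-px span: 233.4800 × 449 ≈ 104833 px.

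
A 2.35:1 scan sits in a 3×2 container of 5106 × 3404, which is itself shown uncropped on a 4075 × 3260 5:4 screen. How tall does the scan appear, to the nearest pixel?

Inside the 5106×3404 canvas the scan is width-limited at 5106.00 × 2172.77.
Second fit — the 3×2 canvas into 4075×3260 spans the width: 4075.00 × 2716.67 (×0.7981 from 5106×3404).
Applying the same ×0.7981: 2172.77 → 1734.04.

1734 px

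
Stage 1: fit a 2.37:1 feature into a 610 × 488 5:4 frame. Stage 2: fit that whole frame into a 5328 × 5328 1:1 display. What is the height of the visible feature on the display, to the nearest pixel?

2.37:1 in 610×488: fills the width, so the feature is 610.00 × 257.38.
The 5:4 canvas is width-limited in 5328×5328, giving 5328.00 × 4262.40; scale factor 8.7344.
The feature scales with it: height 257.38 × 8.7344 ≈ 2248.10.

2248 px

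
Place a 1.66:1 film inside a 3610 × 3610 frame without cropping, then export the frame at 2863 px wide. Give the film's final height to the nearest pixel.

At 3610×3610 the film is width-limited, so height = 3610 / 1.660 ≈ 2174.70 px.
The frame scales by 2863/3610 = 0.7931; 2174.70 × 0.7931 ≈ 1724.70 px.

1725 px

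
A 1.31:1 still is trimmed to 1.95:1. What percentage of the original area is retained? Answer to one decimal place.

67.2%

Going from 1.31:1 to 1.95:1 means cutting height while keeping width.
Area ratio = (1.310)/(1.950) = 67.18% retained.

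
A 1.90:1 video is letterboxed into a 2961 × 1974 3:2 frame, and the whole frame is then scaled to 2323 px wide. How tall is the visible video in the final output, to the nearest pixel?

1223 px

In the 2961×1974 frame the video fills the width: height = 2961 / 1.900 ≈ 1558.42 px.
The frame scales by 2323/2961 = 0.7845; 1558.42 × 0.7845 ≈ 1222.63 px.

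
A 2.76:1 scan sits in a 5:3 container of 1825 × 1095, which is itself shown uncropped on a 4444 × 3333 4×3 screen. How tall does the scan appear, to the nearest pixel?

Inside the 1825×1095 canvas the scan is width-limited at 1825.00 × 661.23.
The 5:3 canvas is width-limited in 4444×3333, giving 4444.00 × 2666.40; scale factor 2.4351.
The scan scales with it: height 661.23 × 2.4351 ≈ 1610.14.

1610 px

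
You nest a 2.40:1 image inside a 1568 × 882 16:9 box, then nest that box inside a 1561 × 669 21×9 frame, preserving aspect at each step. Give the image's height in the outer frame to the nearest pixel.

496 px

Inside the 1568×882 canvas the image is width-limited at 1568.00 × 653.33.
The 16:9 canvas is height-limited in 1561×669, giving 1189.33 × 669.00; scale factor 0.7585.
So the image's height is 653.33 × 0.7585 ≈ 495.56.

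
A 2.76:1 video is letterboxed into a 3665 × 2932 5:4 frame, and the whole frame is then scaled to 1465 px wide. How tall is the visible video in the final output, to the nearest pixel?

531 px

In the 3665×2932 frame the video fills the width: height = 3665 / 2.760 ≈ 1327.90 px.
Resizing to 1465 px wide multiplies everything by 0.3997: 1327.90 → 530.80 px.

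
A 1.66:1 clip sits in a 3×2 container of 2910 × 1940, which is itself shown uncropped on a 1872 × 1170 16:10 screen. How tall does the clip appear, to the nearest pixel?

1057 px

Inside the 2910×1940 canvas the clip is width-limited at 2910.00 × 1753.01.
Second fit — the 3×2 canvas into 1872×1170 spans the height: 1755.00 × 1170.00 (×0.6031 from 2910×1940).
So the clip's height is 1753.01 × 0.6031 ≈ 1057.23.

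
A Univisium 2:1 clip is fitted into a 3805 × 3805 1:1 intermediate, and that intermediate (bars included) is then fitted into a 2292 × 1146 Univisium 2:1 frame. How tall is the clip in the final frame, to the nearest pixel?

First fit — Univisium 2:1 into 3805×3805 spans the width: 3805.00 × 1902.50.
Second fit — the 1:1 canvas into 2292×1146 spans the height: 1146.00 × 1146.00 (×0.3012 from 3805×3805).
Applying the same ×0.3012: 1902.50 → 573.00.

573 px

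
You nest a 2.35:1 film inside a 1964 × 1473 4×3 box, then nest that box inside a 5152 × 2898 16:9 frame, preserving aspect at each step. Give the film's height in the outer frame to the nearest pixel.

Inside the 1964×1473 canvas the film is width-limited at 1964.00 × 835.74.
Second fit — the 4×3 canvas into 5152×2898 spans the height: 3864.00 × 2898.00 (×1.9674 from 1964×1473).
Applying the same ×1.9674: 835.74 → 1644.26.

1644 px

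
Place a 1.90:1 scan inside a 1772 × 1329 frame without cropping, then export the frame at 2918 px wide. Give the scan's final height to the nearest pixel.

1536 px

Fitted into 1772×1329, the scan spans the width; its height is 1772 / 1.900 ≈ 932.63 px.
Resizing to 2918 px wide multiplies everything by 1.6467: 932.63 → 1535.79 px.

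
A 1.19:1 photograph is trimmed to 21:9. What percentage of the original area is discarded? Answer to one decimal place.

The width stays; only height is cut (since 21:9 is wider than 1.19:1).
(1.190)/(2.333) ≈ 0.510 of the area survives, leaving 49.00% discarded.

49.0%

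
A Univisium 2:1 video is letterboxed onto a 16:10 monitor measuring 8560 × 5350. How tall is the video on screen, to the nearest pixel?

4280 px

Univisium 2:1 is wider than 16:10, so it spans the full width.
That makes the image 4280.00 px tall (8560 × 1/2).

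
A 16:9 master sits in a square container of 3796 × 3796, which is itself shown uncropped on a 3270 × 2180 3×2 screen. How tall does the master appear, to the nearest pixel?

16:9 in 3796×3796: fills the width, so the master is 3796.00 × 2135.25.
The square canvas is height-limited in 3270×2180, giving 2180.00 × 2180.00; scale factor 0.5743.
The master scales with it: height 2135.25 × 0.5743 ≈ 1226.25.

1226 px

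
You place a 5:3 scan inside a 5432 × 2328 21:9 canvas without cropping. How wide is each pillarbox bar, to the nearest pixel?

776 px

Since 1.667 < 2.333, the scan is height-limited.
The scan is 2328 × 5/3 ≈ 3880.00 px wide.
Black = 5432 − 3880.00 = 1552.00 px, or 776.00 per bar.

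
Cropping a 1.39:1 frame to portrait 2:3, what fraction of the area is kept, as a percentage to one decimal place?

48.0%

Going from 1.39:1 to portrait 2:3 means cutting width while keeping height.
Area ratio = (0.667)/(1.390) = 47.96% retained.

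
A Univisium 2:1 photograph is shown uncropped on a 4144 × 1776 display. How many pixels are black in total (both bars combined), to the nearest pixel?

Since 2.000 < 2.333, the photograph is height-limited.
Content width = 1776 × 2/1 ≈ 3552.0000 px.
4144 − 3552.0000 = 592.0000 px of bars.
Across the 1776-px span: 592.0000 × 1776 ≈ 1051392 px.

1051392 pixels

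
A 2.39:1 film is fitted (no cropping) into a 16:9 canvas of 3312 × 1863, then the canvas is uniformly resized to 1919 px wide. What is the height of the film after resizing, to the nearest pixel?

803 px

At 3312×1863 the film is width-limited, so height = 3312 / 2.390 ≈ 1385.77 px.
Scaling 3312 → 1919 is ×0.5794, so the height becomes 1385.77 × 0.5794 ≈ 802.93 px.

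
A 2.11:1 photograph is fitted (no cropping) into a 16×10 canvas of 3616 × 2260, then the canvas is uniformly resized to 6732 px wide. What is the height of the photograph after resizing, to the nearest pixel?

3191 px

In the 3616×2260 frame the photograph fills the width: height = 3616 / 2.110 ≈ 1713.74 px.
Scaling 3616 → 6732 is ×1.8617, so the height becomes 1713.74 × 1.8617 ≈ 3190.52 px.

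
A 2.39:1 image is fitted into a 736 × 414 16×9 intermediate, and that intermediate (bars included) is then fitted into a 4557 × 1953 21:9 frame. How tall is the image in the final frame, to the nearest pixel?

Inside the 736×414 canvas the image is width-limited at 736.00 × 307.95.
The 16×9 canvas is height-limited in 4557×1953, giving 3472.00 × 1953.00; scale factor 4.7174.
Applying the same ×4.7174: 307.95 → 1452.72.

1453 px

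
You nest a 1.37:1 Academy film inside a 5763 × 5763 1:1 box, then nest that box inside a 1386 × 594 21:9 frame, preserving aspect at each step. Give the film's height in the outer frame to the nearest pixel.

1.37:1 Academy in 5763×5763: fills the width, so the film is 5763.00 × 4206.57.
Second fit — the 1:1 canvas into 1386×594 spans the height: 594.00 × 594.00 (×0.1031 from 5763×5763).
Applying the same ×0.1031: 4206.57 → 433.58.

434 px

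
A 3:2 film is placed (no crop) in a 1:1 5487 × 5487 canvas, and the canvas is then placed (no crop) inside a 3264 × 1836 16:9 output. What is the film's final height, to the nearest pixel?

1224 px

Inside the 5487×5487 canvas the film is width-limited at 5487.00 × 3658.00.
Second fit — the 1:1 canvas into 3264×1836 spans the height: 1836.00 × 1836.00 (×0.3346 from 5487×5487).
So the film's height is 3658.00 × 0.3346 ≈ 1224.00.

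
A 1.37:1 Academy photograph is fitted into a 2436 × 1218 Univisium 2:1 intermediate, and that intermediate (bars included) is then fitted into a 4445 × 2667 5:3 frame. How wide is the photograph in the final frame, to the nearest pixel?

First fit — 1.37:1 Academy into 2436×1218 spans the height: 1668.66 × 1218.00.
The Univisium 2:1 canvas is width-limited in 4445×2667, giving 4445.00 × 2222.50; scale factor 1.8247.
So the photograph's width is 1668.66 × 1.8247 ≈ 3044.82.

3045 px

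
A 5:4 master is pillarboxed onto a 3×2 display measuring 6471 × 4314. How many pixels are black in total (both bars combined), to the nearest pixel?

5:4 (1.250) < 3×2 (1.500), so the master fills the height.
That makes the image 5392.5000 px wide (4314 × 5/4).
Leftover width: 6471 − 5392.5000 = 1078.5000 px.
Bar area = 1078.5000 × 4314 ≈ 4652649 px.

4652649 pixels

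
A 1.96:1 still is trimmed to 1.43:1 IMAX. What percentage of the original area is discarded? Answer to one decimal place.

1.43:1 IMAX is narrower than 1.96:1, so the crop keeps the full height and trims the width.
Fraction kept = (1.430)/(1.960) ≈ 72.96%, so 27.04% is lost.

27.0%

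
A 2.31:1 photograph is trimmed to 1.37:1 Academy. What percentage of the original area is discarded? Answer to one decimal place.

Going from 2.31:1 to 1.37:1 Academy means cutting width while keeping height.
(1.370)/(2.310) ≈ 0.593 of the area survives, leaving 40.69% discarded.

40.7%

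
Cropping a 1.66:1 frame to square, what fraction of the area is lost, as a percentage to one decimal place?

The height stays; only width is cut (since square is narrower than 1.66:1).
(1.000)/(1.660) ≈ 0.602 of the area survives, leaving 39.76% discarded.

39.8%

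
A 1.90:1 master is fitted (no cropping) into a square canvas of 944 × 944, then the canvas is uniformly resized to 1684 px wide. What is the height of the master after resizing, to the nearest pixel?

In the 944×944 frame the master fills the width: height = 944 / 1.900 ≈ 496.84 px.
The frame scales by 1684/944 = 1.7839; 496.84 × 1.7839 ≈ 886.32 px.

886 px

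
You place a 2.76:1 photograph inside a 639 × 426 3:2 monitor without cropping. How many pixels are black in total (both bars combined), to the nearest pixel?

124272 pixels

2.76:1 is wider than 3:2, so it spans the full width.
The photograph is 639 / 2.760 ≈ 231.5217 px tall.
426 − 231.5217 = 194.4783 px of bars.
Across the 639-px span: 194.4783 × 639 ≈ 124272 px.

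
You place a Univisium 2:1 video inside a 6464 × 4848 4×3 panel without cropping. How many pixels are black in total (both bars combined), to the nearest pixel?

10445824 pixels

Univisium 2:1 is wider than 4×3, so it spans the full width.
That makes the image 3232.0000 px tall (6464 × 1/2).
Black = 4848 − 3232.0000 = 1616.0000 px.
That's 1616.0000 × 6464 ≈ 10445824 black pixels.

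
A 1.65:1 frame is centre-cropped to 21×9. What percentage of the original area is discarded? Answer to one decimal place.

The width stays; only height is cut (since 21×9 is wider than 1.65:1).
Area ratio = (1.650)/(2.333) = 70.71%; the remaining 29.29% is cropped out.

29.3%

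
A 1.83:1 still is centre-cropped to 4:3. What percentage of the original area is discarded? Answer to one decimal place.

4:3 is narrower than 1.83:1, so the crop keeps the full height and trims the width.
(1.333)/(1.830) ≈ 0.729 of the area survives, leaving 27.14% discarded.

27.1%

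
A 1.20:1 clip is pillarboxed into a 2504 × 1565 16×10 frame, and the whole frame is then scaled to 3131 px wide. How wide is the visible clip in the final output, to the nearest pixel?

In the 2504×1565 frame the clip fills the height: width = 1565 × 1.200 ≈ 1878.00 px.
Resizing to 3131 px wide multiplies everything by 1.2504: 1878.00 → 2348.25 px.

2348 px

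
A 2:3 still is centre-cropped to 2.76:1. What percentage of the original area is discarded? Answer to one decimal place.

Going from 2:3 to 2.76:1 means cutting height while keeping width.
(0.667)/(2.760) ≈ 0.242 of the area survives, leaving 75.85% discarded.

75.8%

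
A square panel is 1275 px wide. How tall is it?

Height = 1275·1/1 = 1275.

1275 px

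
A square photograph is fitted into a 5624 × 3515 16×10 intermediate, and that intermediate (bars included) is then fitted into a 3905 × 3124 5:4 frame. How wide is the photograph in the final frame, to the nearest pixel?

First fit — square into 5624×3515 spans the height: 3515.00 × 3515.00.
Second fit — the 16×10 canvas into 3905×3124 spans the width: 3905.00 × 2440.62 (×0.6943 from 5624×3515).
So the photograph's width is 3515.00 × 0.6943 ≈ 2440.62.

2441 px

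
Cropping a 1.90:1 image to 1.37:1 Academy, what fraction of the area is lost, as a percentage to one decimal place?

The height stays; only width is cut (since 1.37:1 Academy is narrower than 1.90:1).
(1.370)/(1.900) ≈ 0.721 of the area survives, leaving 27.89% discarded.

27.9%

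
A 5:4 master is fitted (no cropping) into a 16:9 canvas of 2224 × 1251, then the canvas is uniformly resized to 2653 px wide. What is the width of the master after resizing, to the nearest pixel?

1865 px

In the 2224×1251 frame the master fills the height: width = 1251 × 5/4 ≈ 1563.75 px.
Resizing to 2653 px wide multiplies everything by 1.1929: 1563.75 → 1865.39 px.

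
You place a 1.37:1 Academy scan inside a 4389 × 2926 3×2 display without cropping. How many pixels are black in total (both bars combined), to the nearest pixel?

1112992 pixels

1.37:1 Academy (1.370) < 3×2 (1.500), so the scan fills the height.
The scan is 2926 × 1.370 ≈ 4008.6200 px wide.
Black = 4389 − 4008.6200 = 380.3800 px.
That's 380.3800 × 2926 ≈ 1112992 black pixels.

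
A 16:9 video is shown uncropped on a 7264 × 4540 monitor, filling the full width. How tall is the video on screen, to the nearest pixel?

4086 px

Content height = 7264 × 9/16 ≈ 4086.00 px.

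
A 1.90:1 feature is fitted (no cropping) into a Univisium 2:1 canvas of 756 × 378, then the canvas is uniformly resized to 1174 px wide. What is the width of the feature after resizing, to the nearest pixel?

1115 px

In the 756×378 frame the feature fills the height: width = 378 × 1.900 ≈ 718.20 px.
The frame scales by 1174/756 = 1.5529; 718.20 × 1.5529 ≈ 1115.30 px.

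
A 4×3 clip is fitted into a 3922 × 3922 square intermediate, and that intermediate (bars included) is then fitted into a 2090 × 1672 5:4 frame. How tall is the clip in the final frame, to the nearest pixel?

1254 px

4×3 in 3922×3922: fills the width, so the clip is 3922.00 × 2941.50.
square in 2090×1672: fills the height, so the intermediate becomes 1672.00 × 1672.00 — a scale of ×0.4263.
Applying the same ×0.4263: 2941.50 → 1254.00.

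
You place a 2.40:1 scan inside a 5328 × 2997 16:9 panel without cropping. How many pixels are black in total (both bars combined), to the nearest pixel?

2.40:1 is wider than 16:9, so it spans the full width.
The scan is 5328 / 2.400 ≈ 2220.0000 px tall.
2997 − 2220.0000 = 777.0000 px of bars.
Bar area = 777.0000 × 5328 ≈ 4139856 px.

4139856 pixels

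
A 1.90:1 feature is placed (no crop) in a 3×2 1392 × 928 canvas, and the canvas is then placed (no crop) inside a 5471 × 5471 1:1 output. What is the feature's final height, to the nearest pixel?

First fit — 1.90:1 into 1392×928 spans the width: 1392.00 × 732.63.
The 3×2 canvas is width-limited in 5471×5471, giving 5471.00 × 3647.33; scale factor 3.9303.
The feature scales with it: height 732.63 × 3.9303 ≈ 2879.47.

2879 px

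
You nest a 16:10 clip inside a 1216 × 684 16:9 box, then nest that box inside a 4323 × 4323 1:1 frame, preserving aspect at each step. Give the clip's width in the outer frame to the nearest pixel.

3891 px

First fit — 16:10 into 1216×684 spans the height: 1094.40 × 684.00.
The 16:9 canvas is width-limited in 4323×4323, giving 4323.00 × 2431.69; scale factor 3.5551.
So the clip's width is 1094.40 × 3.5551 ≈ 3890.70.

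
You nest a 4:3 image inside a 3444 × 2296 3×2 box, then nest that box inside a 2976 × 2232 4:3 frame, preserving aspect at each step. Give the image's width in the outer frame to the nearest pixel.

Inside the 3444×2296 canvas the image is height-limited at 3061.33 × 2296.00.
3×2 in 2976×2232: fills the width, so the intermediate becomes 2976.00 × 1984.00 — a scale of ×0.8641.
So the image's width is 3061.33 × 0.8641 ≈ 2645.33.

2645 px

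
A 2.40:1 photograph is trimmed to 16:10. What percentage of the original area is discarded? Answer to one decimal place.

The height stays; only width is cut (since 16:10 is narrower than 2.40:1).
(1.600)/(2.400) ≈ 0.667 of the area survives, leaving 33.33% discarded.

33.3%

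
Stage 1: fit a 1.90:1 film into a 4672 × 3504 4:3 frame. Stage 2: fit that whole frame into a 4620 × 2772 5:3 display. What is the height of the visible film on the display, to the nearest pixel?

Inside the 4672×3504 canvas the film is width-limited at 4672.00 × 2458.95.
Second fit — the 4:3 canvas into 4620×2772 spans the height: 3696.00 × 2772.00 (×0.7911 from 4672×3504).
Applying the same ×0.7911: 2458.95 → 1945.26.

1945 px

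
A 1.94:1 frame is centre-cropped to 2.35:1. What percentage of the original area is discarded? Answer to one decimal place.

17.4%

2.35:1 is wider than 1.94:1, so the crop keeps the full width and trims the height.
(1.940)/(2.350) ≈ 0.826 of the area survives, leaving 17.45% discarded.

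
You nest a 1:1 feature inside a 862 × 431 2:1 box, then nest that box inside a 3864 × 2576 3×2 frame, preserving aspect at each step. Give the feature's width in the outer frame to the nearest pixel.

1:1 in 862×431: fills the height, so the feature is 431.00 × 431.00.
Second fit — the 2:1 canvas into 3864×2576 spans the width: 3864.00 × 1932.00 (×4.4826 from 862×431).
So the feature's width is 431.00 × 4.4826 ≈ 1932.00.

1932 px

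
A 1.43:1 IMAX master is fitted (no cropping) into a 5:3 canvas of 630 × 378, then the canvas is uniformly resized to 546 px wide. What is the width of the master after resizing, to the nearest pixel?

Fitted into 630×378, the master spans the height; its width is 378 × 1.430 ≈ 540.54 px.
Scaling 630 → 546 is ×0.8667, so the width becomes 540.54 × 0.8667 ≈ 468.47 px.

468 px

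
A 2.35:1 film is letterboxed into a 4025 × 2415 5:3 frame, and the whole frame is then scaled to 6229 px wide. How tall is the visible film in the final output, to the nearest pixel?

2651 px

At 4025×2415 the film is width-limited, so height = 4025 / 2.350 ≈ 1712.77 px.
The frame scales by 6229/4025 = 1.5476; 1712.77 × 1.5476 ≈ 2650.64 px.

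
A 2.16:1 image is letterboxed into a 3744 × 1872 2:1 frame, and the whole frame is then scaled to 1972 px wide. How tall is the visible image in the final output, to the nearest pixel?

In the 3744×1872 frame the image fills the width: height = 3744 / 2.160 ≈ 1733.33 px.
Resizing to 1972 px wide multiplies everything by 0.5267: 1733.33 → 912.96 px.

913 px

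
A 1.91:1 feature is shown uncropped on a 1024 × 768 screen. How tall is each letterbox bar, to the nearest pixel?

Since 1.910 > 1.333, the feature is width-limited.
Content height = 1024 / 1.910 ≈ 536.13 px.
768 − 536.13 = 231.87 px of bars (115.94 each).

116 px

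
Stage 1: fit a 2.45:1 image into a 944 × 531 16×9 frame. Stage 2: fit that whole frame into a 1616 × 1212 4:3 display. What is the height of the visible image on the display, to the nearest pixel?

First fit — 2.45:1 into 944×531 spans the width: 944.00 × 385.31.
16×9 in 1616×1212: fills the width, so the intermediate becomes 1616.00 × 909.00 — a scale of ×1.7119.
Applying the same ×1.7119: 385.31 → 659.59.

660 px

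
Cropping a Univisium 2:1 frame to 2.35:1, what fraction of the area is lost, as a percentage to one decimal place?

The width stays; only height is cut (since 2.35:1 is wider than Univisium 2:1).
(2.000)/(2.350) ≈ 0.851 of the area survives, leaving 14.89% discarded.

14.9%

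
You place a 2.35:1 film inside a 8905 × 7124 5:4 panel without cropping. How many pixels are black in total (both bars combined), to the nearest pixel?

29694954 pixels

Since 2.350 > 1.250, the film is width-limited.
The film is 8905 / 2.350 ≈ 3789.3617 px tall.
7124 − 3789.3617 = 3334.6383 px of bars.
That's 3334.6383 × 8905 ≈ 29694954 black pixels.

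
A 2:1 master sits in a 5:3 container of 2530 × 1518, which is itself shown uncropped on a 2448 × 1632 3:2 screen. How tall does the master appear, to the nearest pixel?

1224 px

Inside the 2530×1518 canvas the master is width-limited at 2530.00 × 1265.00.
Second fit — the 5:3 canvas into 2448×1632 spans the width: 2448.00 × 1468.80 (×0.9676 from 2530×1518).
Applying the same ×0.9676: 1265.00 → 1224.00.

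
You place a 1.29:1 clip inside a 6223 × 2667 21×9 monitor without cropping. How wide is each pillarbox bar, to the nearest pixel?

1391 px

1.29:1 is narrower than 21×9, so it spans the full height.
The clip is 2667 × 1.290 ≈ 3440.43 px wide.
Black = 6223 − 3440.43 = 2782.57 px, or 1391.29 per bar.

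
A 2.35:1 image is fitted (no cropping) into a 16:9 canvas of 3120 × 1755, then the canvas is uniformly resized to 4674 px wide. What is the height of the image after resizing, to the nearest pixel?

1989 px

Fitted into 3120×1755, the image spans the width; its height is 3120 / 2.350 ≈ 1327.66 px.
The frame scales by 4674/3120 = 1.4981; 1327.66 × 1.4981 ≈ 1988.94 px.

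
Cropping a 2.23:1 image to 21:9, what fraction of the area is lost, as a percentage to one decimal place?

21:9 is wider than 2.23:1, so the crop keeps the full width and trims the height.
(2.230)/(2.333) ≈ 0.956 of the area survives, leaving 4.43% discarded.

4.4%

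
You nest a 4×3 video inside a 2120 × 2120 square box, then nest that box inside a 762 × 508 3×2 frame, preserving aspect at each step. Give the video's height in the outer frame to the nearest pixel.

Inside the 2120×2120 canvas the video is width-limited at 2120.00 × 1590.00.
The square canvas is height-limited in 762×508, giving 508.00 × 508.00; scale factor 0.2396.
So the video's height is 1590.00 × 0.2396 ≈ 381.00.

381 px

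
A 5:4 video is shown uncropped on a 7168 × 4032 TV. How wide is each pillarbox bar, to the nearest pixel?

5:4 (1.250) < 16×9 (1.778), so the video fills the height.
That makes the image 5040.00 px wide (4032 × 5/4).
7168 − 5040.00 = 2128.00 px of bars (1064.00 each).

1064 px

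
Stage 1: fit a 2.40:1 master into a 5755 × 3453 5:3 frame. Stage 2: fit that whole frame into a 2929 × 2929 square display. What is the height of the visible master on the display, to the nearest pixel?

First fit — 2.40:1 into 5755×3453 spans the width: 5755.00 × 2397.92.
5:3 in 2929×2929: fills the width, so the intermediate becomes 2929.00 × 1757.40 — a scale of ×0.5089.
The master scales with it: height 2397.92 × 0.5089 ≈ 1220.42.

1220 px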